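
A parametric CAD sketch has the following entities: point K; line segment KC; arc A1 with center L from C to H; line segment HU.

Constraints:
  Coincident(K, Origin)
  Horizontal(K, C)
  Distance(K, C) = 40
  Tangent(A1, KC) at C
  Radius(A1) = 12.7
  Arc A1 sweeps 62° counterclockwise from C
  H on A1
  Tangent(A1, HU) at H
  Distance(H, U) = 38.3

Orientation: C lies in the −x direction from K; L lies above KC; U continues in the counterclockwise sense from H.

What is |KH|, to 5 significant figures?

29.565

K is at the origin; K and C share the same y with |KC| = 40.0 and C on the −x side, so C = (-40.000, 0.0000). Tangency of A1 to KC means the radius LC is perpendicular to KC, so L = C + (0, 12.7) = (-40.000, 12.700). On A1, C sits at bearing -90° from L; a 62° counterclockwise sweep puts H at bearing -28°, so H = L + 12.7·(cos -28°, sin -28°) = (-28.787, 6.7377). Then |KH| = |H − K| = 29.565.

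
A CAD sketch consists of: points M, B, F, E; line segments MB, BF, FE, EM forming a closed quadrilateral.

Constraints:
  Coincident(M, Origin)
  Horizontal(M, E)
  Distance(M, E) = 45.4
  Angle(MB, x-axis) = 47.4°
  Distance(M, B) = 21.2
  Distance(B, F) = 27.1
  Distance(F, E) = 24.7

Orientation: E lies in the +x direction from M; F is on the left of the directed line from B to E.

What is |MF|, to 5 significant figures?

46.776

M is at the origin; M and E share the same y with |ME| = 45.4 and E in +x, so E = (45.4, 0). MB runs at 47.4° with |MB| = 21.2, so B = (14.350, 15.605). F is determined by |BF| = 27.1 and |FE| = 24.7 together: it lies at the intersection of circle(B, 27.1) and circle(E, 24.7). With |BE| = 34.751, the foot of the radical line on BE is 19.164 from B and the perpendicular offset is √(27.1² − 19.164²) = 19.161. Taking the left-of-BE solution: F = (40.077, 24.120).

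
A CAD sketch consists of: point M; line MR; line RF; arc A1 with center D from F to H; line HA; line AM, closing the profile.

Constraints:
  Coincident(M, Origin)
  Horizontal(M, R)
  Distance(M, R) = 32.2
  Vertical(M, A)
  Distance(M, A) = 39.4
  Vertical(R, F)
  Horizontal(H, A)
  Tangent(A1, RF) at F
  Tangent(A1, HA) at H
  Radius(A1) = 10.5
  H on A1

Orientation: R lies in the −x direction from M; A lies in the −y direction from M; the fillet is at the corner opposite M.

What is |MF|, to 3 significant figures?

43.3

The virtual corner opposite M is at (-32.2, -39.4). A1 meets RF tangentially, so DF is at right angles to RF and the tangent condition forces DH to be normal to HA, with radius 10.5, so the center D sits 10.5 in from both sides at D = (-21.7, -28.9). That places the tangent points at F = (-32.2, -28.9) on RF and H = (-21.7, -39.4) on HA. Then |MF| = |F − M| = 43.3.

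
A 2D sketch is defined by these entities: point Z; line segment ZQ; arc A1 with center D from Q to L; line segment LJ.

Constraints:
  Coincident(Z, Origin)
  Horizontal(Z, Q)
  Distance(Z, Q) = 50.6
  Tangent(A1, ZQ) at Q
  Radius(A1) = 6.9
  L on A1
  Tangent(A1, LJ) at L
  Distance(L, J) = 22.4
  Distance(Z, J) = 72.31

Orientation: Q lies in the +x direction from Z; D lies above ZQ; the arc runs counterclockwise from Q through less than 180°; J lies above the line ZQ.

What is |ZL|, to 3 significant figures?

56.3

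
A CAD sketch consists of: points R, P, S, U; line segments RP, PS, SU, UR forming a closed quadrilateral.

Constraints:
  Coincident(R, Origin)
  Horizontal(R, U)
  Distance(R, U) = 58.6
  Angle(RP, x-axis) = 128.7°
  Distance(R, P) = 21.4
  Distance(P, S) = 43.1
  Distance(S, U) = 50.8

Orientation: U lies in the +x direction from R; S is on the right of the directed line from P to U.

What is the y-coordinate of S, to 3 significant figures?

-18.6

Checks: |PS| = 43.10 ✓; |SU| = 50.80 ✓.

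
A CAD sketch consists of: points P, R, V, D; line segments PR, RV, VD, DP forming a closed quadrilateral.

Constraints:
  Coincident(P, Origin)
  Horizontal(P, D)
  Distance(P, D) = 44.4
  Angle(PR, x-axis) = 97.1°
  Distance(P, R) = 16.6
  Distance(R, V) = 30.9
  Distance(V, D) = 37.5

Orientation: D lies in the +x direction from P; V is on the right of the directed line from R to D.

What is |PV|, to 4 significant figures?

15.31

P is at the origin; PD is horizontal with |PD| = 44.4 and D in +x, so D = (44.4, 0). PR runs at 97.1° with |PR| = 16.6, so R = (-2.052, 16.47). V is determined by |RV| = 30.9 and |VD| = 37.5 together: it lies at the intersection of circle(R, 30.9) and circle(D, 37.5). With |RD| = 49.29, the foot of the radical line on RD is 20.06 from R and the perpendicular offset is √(30.9² − 20.06²) = 23.50. Taking the right-of-RD solution: V = (9.003, -12.38).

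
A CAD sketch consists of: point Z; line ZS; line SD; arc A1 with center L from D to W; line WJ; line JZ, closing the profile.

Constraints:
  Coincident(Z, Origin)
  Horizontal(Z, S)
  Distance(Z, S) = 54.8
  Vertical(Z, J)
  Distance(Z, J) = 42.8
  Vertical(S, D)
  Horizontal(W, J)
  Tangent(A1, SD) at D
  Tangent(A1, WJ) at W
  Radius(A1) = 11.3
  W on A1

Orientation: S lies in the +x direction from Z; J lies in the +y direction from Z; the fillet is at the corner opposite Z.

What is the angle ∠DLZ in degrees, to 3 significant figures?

144°

The virtual corner opposite Z is at (54.8, 42.8). The tangent condition forces LD to be normal to SD and tangency of A1 to WJ means the radius LW is perpendicular to WJ, with radius 11.3, so the center L sits 11.3 in from both sides at L = (43.5, 31.5). That places the tangent points at D = (54.8, 31.5) on SD and W = (43.5, 42.8) on WJ. Then cos ∠DLZ = LD·LZ / (|LD||LZ|), giving 144°.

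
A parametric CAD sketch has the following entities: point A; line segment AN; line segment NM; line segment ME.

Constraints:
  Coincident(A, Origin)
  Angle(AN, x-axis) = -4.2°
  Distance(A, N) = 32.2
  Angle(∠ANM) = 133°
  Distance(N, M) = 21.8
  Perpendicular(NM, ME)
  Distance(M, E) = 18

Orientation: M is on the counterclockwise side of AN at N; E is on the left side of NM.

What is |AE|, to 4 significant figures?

44.11

∠ANM = 133.0°, so NM runs at -4.2° + (180° − 133.0°) = 42.80° from the x-axis; with |NM| = 21.8, M = N + 21.8·(cos 42.80°, sin 42.80°) = (48.11, 12.45). NM ⟂ ME; with |ME| = 18.0 on the left of NM, E = M + 18.0·(-0.6794, 0.7337) = (35.88, 25.66). Then |AE| = |E − A| = 44.11.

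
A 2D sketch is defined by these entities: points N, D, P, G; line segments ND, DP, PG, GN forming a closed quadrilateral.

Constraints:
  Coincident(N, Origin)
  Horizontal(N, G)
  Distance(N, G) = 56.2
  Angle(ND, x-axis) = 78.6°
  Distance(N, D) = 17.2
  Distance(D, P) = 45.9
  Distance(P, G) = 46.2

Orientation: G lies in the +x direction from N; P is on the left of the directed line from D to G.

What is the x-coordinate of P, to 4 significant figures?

40.75

Checks: |DP| = 45.90 ✓; |PG| = 46.20 ✓.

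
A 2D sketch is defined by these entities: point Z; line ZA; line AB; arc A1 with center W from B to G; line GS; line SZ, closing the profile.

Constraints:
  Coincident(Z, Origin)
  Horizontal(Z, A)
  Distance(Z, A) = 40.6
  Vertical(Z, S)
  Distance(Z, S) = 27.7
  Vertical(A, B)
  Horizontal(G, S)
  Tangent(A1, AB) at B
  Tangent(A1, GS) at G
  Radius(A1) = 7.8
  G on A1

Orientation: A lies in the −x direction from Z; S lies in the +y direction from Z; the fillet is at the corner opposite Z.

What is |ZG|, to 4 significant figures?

42.93

Z is at the origin; ZA is horizontal with |ZA| = 40.6 and A on the −x side, so A = (-40.60, 0.000). ZS is vertical with |ZS| = 27.7 and S on the +y side, so S = (0.000, 27.70). The virtual corner opposite Z is at (-40.60, 27.70). The tangent condition forces WB to be normal to AB and since A1 is tangent to GS there, WG ⟂ GS, with radius 7.8, so the center W sits 7.8 in from both sides at W = (-32.80, 19.90). That places the tangent points at B = (-40.60, 19.90) on AB and G = (-32.80, 27.70) on GS. Then |ZG| = |G − Z| = 42.93.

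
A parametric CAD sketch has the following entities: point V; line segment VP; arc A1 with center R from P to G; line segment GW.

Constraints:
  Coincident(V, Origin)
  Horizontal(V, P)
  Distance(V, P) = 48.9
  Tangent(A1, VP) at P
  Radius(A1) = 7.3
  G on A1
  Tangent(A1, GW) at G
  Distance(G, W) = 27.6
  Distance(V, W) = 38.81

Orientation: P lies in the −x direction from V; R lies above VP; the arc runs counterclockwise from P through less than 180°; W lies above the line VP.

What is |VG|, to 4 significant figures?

42.85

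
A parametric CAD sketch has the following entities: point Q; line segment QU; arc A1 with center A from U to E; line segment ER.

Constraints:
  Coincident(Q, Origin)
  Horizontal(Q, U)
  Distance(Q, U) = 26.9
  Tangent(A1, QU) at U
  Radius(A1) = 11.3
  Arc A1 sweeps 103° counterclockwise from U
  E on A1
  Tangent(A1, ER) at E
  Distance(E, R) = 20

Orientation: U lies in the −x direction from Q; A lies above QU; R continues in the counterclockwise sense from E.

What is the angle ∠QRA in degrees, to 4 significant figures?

47.92°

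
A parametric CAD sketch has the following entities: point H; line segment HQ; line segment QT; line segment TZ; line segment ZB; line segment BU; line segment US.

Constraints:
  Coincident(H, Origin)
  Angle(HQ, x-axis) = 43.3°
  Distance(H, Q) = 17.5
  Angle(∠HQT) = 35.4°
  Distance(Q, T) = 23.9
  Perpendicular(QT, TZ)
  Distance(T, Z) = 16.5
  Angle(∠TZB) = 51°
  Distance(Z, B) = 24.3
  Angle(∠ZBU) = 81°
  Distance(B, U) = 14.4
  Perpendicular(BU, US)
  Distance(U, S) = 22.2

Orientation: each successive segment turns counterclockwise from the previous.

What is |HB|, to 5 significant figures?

12.857

H is at the origin; HQ runs at 43.3° with length 17.5, so Q = (12.736, 12.002). ∠HQT = 35.4° gives QT at -172.10° from the x-axis; with |QT| = 23.9, T = (-10.937, 8.7169). QT is perpendicular to TZ, so TZ runs at -82.100°; with |TZ| = 16.5, Z = (-8.6693, -7.6265). ∠TZB = 51.0° gives ZB at 46.900° from the x-axis; with |ZB| = 24.3, B = (7.9342, 10.116). Then |HB| = |B − H| = 12.857.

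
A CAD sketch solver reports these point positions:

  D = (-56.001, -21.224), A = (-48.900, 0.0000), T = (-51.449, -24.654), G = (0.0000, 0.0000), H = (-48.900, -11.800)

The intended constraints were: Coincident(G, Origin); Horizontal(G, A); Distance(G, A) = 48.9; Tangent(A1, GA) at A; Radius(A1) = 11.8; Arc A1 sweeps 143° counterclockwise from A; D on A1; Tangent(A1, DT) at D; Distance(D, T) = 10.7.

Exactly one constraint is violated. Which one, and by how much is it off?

Distance(D, T) = 10.7 — off by 5.00.

G = (0.00, 0.00) ✓; G.y = 0.00, A.y = 0.00 ✓; |GA| = 48.90 ✓; ∠(HA, AG) = 90.00° ✓; |HA| = 11.80 ✓; bearing(H→D) − bearing(H→A) = 143.0° ✓; |HD| = 11.80 ✓; ∠(HD, DT) = 90.00° ✓; |DT| = 5.700 ✗.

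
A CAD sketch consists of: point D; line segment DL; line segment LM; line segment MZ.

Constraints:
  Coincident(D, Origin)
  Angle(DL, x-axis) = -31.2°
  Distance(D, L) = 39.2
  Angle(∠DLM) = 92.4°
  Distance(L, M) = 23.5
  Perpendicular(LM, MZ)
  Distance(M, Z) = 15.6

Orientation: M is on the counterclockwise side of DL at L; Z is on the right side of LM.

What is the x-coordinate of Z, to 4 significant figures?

59.53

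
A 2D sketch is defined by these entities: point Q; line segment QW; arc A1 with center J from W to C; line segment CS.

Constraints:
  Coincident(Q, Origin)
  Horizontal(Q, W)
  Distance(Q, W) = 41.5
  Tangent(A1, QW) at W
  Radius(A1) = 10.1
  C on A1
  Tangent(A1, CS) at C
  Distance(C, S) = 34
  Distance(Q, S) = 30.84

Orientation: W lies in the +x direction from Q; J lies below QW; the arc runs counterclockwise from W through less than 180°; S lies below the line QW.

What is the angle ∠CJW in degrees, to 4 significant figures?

48.17°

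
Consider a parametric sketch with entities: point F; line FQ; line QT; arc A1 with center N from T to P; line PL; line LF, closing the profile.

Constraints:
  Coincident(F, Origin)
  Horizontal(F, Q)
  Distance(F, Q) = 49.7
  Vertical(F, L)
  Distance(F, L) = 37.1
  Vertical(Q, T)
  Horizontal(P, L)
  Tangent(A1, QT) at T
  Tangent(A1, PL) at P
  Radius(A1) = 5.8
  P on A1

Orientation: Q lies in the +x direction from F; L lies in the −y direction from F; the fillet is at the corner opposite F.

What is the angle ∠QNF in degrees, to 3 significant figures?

65.0°

F is at the origin; F and Q share the same y with |FQ| = 49.7 and Q on the +x side, so Q = (49.7, 0.00). F and L share the same x with |FL| = 37.1 and L on the −y side, so L = (0.00, -37.1). The virtual corner opposite F is at (49.7, -37.1). Tangency of A1 to QT means the radius NT is perpendicular to QT and A1 meets PL tangentially, so NP is at right angles to PL, with radius 5.8, so the center N sits 5.8 in from both sides at N = (43.9, -31.3). Then cos ∠QNF = NQ·NF / (|NQ||NF|), giving 65.0°.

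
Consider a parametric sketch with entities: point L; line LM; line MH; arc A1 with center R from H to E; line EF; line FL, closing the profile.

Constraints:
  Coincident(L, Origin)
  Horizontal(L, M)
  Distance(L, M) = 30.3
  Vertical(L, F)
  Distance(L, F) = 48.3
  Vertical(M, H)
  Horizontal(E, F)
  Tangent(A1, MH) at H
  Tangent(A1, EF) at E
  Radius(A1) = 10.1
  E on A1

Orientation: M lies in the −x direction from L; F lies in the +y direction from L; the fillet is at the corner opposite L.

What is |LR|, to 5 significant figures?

43.212

LF is vertical with |LF| = 48.3 and F on the +y side, so F = (0.0000, 48.300). The virtual corner opposite L is at (-30.300, 48.300). A1 meets MH tangentially, so RH is at right angles to MH and since A1 is tangent to EF there, RE ⟂ EF, with radius 10.1, so the center R sits 10.1 in from both sides at R = (-20.200, 38.200). Then |LR| = |R − L| = 43.212.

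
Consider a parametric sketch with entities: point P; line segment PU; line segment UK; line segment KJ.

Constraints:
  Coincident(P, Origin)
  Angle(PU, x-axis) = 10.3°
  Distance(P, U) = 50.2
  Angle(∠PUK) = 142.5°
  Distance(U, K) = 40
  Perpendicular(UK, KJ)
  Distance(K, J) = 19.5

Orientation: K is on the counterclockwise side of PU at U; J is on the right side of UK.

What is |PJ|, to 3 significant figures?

94.2

P is at the origin; PU runs at 10.3° with length 50.2, so U = 50.2·(cos 10.3°, sin 10.3°) = (49.4, 8.98). ∠PUK = 142.5°, so UK runs at 10.3° + (180° − 142.5°) = 47.8° from the x-axis; with |UK| = 40.0, K = U + 40.0·(cos 47.8°, sin 47.8°) = (76.3, 38.6). The perpendicularity gives KJ at right angles to UK; with |KJ| = 19.5 on the right of UK, J = K + 19.5·(0.741, -0.672) = (90.7, 25.5). Then |PJ| = |J − P| = 94.2.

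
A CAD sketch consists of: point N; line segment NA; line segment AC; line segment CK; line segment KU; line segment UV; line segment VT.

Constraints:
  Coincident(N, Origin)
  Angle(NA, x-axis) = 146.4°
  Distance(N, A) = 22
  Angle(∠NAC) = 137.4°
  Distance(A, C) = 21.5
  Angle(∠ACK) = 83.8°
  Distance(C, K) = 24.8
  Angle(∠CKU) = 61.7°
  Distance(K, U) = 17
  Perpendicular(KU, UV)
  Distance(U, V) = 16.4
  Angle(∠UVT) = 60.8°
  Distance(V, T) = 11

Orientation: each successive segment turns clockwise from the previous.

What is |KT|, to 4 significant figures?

13.28

N is at the origin; NA runs at 146.4° with length 22.0, so A = (-18.32, 12.17). ∠NAC = 137.4° gives AC at 103.8° from the x-axis; with |AC| = 21.5, C = (-23.45, 33.05). ∠ACK = 83.8° gives CK at 7.600° from the x-axis; with |CK| = 24.8, K = (1.129, 36.33). ∠CKU = 61.7° gives KU at -110.7° from the x-axis; with |KU| = 17.0, U = (-4.880, 20.43). KU is perpendicular to UV, so UV runs at 159.3°; with |UV| = 16.4, V = (-20.22, 26.23). ∠UVT = 60.8° gives VT at 40.10° from the x-axis; with |VT| = 11.0, T = (-11.81, 33.31). Then |KT| = |T − K| = 13.28.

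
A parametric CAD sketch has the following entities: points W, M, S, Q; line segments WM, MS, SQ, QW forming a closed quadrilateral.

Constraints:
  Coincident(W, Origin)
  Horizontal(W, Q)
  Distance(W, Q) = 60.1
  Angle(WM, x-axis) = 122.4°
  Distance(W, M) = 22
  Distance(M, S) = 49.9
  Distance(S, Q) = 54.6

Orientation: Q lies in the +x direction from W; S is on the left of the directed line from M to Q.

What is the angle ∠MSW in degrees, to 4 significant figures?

23.72°

W is at the origin; W and Q share the same y with |WQ| = 60.1 and Q in +x, so Q = (60.1, 0). WM runs at 122.4° with |WM| = 22.0, so M = (-11.79, 18.58). S is determined by |MS| = 49.9 and |SQ| = 54.6 together: it lies at the intersection of circle(M, 49.9) and circle(Q, 54.6). With |MQ| = 74.25, the foot of the radical line on MQ is 33.82 from M and the perpendicular offset is √(49.9² − 33.82²) = 36.69. Taking the left-of-MQ solution: S = (30.13, 45.64).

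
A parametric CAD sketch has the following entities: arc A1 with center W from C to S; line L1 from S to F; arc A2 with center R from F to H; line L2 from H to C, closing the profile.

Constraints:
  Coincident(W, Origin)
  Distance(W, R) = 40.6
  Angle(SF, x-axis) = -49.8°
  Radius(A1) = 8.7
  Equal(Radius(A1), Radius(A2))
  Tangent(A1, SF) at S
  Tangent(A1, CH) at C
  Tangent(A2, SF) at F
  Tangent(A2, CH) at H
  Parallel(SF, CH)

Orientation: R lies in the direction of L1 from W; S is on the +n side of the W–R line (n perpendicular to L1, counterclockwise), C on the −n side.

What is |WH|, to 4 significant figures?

41.52

The slot axis is L1's direction at -49.8°, so u = (cos -49.8°, sin -49.8°) = (0.6455, -0.7638) and n = (−sin -49.8°, cos -49.8°) = (0.7638, 0.6455). W is at the origin and R lies 40.6 along u from W, so R = 40.6·u = (26.21, -31.01). Tangency of A1 to both parallel lines with radius 8.7 puts S and C at W ± 8.7·n: S = (6.645, 5.615), C = (-6.645, -5.615). Equal radii place F and H the same way about R: F = R + 8.7·n = (32.85, -25.39), H = R − 8.7·n = (19.56, -36.63). Then |WH| = |H − W| = 41.52.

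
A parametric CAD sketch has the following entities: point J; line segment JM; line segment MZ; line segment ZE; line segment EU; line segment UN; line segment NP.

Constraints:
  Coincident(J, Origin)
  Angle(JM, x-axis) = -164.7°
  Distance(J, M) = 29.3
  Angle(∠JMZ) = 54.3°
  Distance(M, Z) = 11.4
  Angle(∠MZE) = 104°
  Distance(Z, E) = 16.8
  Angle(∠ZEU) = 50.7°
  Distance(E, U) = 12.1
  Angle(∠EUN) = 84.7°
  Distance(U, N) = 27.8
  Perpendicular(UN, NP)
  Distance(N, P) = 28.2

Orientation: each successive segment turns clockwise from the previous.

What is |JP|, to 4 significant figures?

34.10

∠EUN = 84.7° gives UN at 129.0° from the x-axis; with |UN| = 27.8, N = (-33.75, 14.23). The perpendicularity gives NP at right angles to UN, so NP runs at 39.00°; with |NP| = 28.2, P = (-11.83, 31.98). Then |JP| = |P − J| = 34.10.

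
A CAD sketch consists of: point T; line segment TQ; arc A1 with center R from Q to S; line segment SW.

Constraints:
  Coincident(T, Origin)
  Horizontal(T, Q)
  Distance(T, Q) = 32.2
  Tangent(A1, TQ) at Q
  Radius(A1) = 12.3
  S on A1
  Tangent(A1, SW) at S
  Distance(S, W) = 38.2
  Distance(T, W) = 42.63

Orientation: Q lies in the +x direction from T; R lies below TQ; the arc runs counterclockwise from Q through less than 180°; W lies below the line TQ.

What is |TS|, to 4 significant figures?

22.19

T is at the origin; T and Q share the same y with |TQ| = 32.2 and Q on the +x side, so Q = (32.20, 0.000). Tangency of A1 to TQ means the radius RQ is perpendicular to TQ, so R = Q + (0, -12.3) = (32.20, -12.30). Since RS ⟂ SW (tangency), |RW| = √(12.3² + 38.2²) = 40.13 regardless of where S sits on A1. So W lies on both circle(T, 42.63) and circle(R, 40.13); the below-TQ intersection is W = (5.513, -42.27). S is the foot of the tangent from W: S = (20.95, -7.330).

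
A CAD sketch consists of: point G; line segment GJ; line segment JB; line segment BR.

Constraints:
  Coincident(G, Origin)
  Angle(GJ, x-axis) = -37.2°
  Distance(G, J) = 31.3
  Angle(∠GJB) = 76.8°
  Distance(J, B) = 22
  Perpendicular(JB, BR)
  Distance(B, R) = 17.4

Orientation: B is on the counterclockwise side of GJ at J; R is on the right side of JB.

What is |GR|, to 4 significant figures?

50.12

G is at the origin; GJ runs at -37.2° with length 31.3, so J = 31.3·(cos -37.2°, sin -37.2°) = (24.93, -18.92). ∠GJB = 76.8°, so JB runs at -37.2° + (180° − 76.8°) = 66.00° from the x-axis; with |JB| = 22.0, B = J + 22.0·(cos 66.00°, sin 66.00°) = (33.88, 1.174). JB ⟂ BR; with |BR| = 17.4 on the right of JB, R = B + 17.4·(0.9135, -0.4067) = (49.78, -5.903). Then |GR| = |R − G| = 50.12.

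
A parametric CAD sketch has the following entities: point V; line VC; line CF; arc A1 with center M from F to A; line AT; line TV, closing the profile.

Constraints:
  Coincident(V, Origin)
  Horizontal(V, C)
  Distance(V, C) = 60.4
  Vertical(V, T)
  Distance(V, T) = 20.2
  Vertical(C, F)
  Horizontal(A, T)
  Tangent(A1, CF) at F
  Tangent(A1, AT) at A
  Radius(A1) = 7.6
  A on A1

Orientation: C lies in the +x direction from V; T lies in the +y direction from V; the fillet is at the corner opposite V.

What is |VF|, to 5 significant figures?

61.700

V is at the origin; V and C share the same y with |VC| = 60.4 and C on the +x side, so C = (60.400, 0.0000). VT is vertical with |VT| = 20.2 and T on the +y side, so T = (0.0000, 20.200). The virtual corner opposite V is at (60.400, 20.200). Tangency of A1 to CF means the radius MF is perpendicular to CF and since A1 is tangent to AT there, MA ⟂ AT, with radius 7.6, so the center M sits 7.6 in from both sides at M = (52.800, 12.600). That places the tangent points at F = (60.400, 12.600) on CF and A = (52.800, 20.200) on AT. Then |VF| = |F − V| = 61.700.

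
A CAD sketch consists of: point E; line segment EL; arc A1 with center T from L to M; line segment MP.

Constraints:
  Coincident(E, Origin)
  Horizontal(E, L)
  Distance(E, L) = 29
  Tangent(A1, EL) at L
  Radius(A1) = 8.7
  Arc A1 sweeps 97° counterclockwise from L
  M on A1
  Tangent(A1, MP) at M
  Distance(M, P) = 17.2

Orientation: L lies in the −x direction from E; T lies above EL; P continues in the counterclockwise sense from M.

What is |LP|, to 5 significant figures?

27.617

On A1, L sits at bearing -90° from T; a 97° counterclockwise sweep puts M at bearing 7°, so M = T + 8.7·(cos 7°, sin 7°) = (-20.365, 9.7603). The tangent condition forces TM to be normal to MP, so MP runs along (−sin 7°, cos 7°); with |MP| = 17.2, P = (-22.461, 26.832). Then |LP| = |P − L| = 27.617.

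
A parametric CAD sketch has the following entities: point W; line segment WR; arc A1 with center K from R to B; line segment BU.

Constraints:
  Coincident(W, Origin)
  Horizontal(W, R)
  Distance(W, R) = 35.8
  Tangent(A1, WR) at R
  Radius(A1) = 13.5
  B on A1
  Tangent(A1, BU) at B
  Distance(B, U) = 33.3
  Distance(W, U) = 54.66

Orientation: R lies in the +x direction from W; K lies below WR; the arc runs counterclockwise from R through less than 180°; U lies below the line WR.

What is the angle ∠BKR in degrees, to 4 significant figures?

96.26°

Checks: |KB| = 13.50 ✓; ∠(KB, BU) = 90.00° ✓; |BU| = 33.30 ✓; |WU| = 54.66 ✓.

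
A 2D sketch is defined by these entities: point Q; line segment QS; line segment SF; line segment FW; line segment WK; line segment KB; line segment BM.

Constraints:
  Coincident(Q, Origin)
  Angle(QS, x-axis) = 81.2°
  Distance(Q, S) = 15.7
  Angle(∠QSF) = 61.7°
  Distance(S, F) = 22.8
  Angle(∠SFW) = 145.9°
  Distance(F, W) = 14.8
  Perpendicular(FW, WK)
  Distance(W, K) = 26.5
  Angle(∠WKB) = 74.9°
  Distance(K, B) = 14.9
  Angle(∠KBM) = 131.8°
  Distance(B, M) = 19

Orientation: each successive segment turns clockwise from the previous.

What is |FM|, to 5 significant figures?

9.8912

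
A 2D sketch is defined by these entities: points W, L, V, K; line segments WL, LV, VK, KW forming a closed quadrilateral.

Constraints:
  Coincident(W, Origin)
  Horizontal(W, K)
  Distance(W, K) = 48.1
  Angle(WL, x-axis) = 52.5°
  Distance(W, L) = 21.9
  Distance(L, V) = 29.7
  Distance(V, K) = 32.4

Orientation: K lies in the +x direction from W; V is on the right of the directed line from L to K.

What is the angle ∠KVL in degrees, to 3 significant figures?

77.4°

Checks: |LV| = 29.70 ✓; |VK| = 32.40 ✓.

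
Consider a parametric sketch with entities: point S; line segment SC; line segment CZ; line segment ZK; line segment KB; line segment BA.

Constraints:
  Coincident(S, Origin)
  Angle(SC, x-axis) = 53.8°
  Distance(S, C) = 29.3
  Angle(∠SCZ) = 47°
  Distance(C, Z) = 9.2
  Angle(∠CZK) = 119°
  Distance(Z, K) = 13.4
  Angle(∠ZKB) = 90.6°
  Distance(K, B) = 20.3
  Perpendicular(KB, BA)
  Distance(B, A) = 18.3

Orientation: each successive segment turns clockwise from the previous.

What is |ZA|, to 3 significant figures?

21.0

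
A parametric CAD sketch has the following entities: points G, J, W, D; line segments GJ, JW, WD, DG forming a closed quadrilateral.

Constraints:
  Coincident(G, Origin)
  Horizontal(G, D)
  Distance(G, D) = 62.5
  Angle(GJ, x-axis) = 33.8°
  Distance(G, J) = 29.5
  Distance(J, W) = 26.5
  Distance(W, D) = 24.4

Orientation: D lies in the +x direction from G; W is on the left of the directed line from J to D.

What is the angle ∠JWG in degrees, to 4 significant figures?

12.24°

Checks: |JW| = 26.50 ✓; |WD| = 24.40 ✓.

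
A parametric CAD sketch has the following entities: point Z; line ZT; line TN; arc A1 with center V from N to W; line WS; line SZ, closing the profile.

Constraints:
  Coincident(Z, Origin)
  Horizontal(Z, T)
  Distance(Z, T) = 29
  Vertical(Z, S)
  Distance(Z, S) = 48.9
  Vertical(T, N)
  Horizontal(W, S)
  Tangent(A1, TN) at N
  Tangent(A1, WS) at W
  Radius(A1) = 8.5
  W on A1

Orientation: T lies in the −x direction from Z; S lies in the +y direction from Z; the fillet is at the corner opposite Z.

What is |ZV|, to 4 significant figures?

45.30

Z is at the origin; ZT is horizontal with |ZT| = 29.0 and T on the −x side, so T = (-29.00, 0.000). ZS is vertical with |ZS| = 48.9 and S on the +y side, so S = (0.000, 48.90). The virtual corner opposite Z is at (-29.00, 48.90). Since A1 is tangent to TN there, VN ⟂ TN and A1 meets WS tangentially, so VW is at right angles to WS, with radius 8.5, so the center V sits 8.5 in from both sides at V = (-20.50, 40.40). Then |ZV| = |V − Z| = 45.30.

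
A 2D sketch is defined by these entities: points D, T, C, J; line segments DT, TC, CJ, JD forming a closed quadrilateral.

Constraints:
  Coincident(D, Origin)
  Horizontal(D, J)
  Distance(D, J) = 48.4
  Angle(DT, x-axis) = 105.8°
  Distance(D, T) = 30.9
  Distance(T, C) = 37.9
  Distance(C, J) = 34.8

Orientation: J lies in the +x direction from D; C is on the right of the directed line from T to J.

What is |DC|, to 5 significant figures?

13.662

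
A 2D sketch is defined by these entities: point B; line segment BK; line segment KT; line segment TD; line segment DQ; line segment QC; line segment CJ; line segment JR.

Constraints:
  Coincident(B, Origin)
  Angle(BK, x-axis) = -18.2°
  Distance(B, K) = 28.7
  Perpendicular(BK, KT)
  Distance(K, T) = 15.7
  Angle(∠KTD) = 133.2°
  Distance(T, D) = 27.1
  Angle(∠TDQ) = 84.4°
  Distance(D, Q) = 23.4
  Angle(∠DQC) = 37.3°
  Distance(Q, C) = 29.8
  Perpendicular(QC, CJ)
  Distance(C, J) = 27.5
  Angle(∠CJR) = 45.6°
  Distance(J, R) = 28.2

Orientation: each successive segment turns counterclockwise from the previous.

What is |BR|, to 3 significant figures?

25.8

B is at the origin; BK runs at -18.2° with length 28.7, so K = (27.3, -8.96). BK is perpendicular to KT, so KT runs at 71.8°; with |KT| = 15.7, T = (32.2, 5.95). ∠KTD = 133.2° gives TD at 119° from the x-axis; with |TD| = 27.1, D = (19.2, 29.7). ∠TDQ = 84.4° gives DQ at -146° from the x-axis; with |DQ| = 23.4, Q = (-0.158, 16.6). ∠DQC = 37.3° gives QC at -3.10° from the x-axis; with |QC| = 29.8, C = (29.6, 15.0). QC ⟂ CJ, so CJ runs at 86.9°; with |CJ| = 27.5, J = (31.1, 42.4). ∠CJR = 45.6° gives JR at -139° from the x-axis; with |JR| = 28.2, R = (9.90, 23.8). Then |BR| = |R − B| = 25.8.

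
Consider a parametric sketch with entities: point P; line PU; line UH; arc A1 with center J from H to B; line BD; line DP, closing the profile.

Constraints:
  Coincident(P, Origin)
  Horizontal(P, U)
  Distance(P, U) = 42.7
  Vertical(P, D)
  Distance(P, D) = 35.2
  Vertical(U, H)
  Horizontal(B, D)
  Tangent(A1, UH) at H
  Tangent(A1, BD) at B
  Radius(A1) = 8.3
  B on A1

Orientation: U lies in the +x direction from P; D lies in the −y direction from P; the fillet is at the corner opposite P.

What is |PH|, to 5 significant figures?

50.467

P is at the origin; PU is horizontal with |PU| = 42.7 and U on the +x side, so U = (42.700, 0.0000). PD is vertical with |PD| = 35.2 and D on the −y side, so D = (0.0000, -35.200). The virtual corner opposite P is at (42.700, -35.200). A1 meets UH tangentially, so JH is at right angles to UH and the tangent condition forces JB to be normal to BD, with radius 8.3, so the center J sits 8.3 in from both sides at J = (34.400, -26.900). That places the tangent points at H = (42.700, -26.900) on UH and B = (34.400, -35.200) on BD. Then |PH| = |H − P| = 50.467.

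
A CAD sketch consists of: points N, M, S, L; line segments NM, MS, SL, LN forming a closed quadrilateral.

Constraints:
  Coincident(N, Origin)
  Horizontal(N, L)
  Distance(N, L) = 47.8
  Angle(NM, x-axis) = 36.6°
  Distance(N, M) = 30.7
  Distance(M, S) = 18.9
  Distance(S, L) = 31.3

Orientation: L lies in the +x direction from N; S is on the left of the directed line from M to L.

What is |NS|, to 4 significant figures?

49.59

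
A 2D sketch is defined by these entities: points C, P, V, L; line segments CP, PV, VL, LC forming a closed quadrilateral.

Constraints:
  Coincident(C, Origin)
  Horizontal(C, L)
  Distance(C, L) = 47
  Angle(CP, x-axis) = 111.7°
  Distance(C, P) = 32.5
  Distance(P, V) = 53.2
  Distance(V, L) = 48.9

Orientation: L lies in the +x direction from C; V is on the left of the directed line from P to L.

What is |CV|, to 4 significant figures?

61.34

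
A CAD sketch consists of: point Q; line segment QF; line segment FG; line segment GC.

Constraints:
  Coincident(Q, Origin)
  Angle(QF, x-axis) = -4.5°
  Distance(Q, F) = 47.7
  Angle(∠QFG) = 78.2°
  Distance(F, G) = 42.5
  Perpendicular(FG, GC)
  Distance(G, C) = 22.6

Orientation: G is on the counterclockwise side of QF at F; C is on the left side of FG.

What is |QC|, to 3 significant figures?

40.7

Q is at the origin; QF runs at -4.5° with length 47.7, so F = 47.7·(cos -4.5°, sin -4.5°) = (47.6, -3.74). ∠QFG = 78.2°, so FG runs at -4.5° + (180° − 78.2°) = 97.3° from the x-axis; with |FG| = 42.5, G = F + 42.5·(cos 97.3°, sin 97.3°) = (42.2, 38.4). FG ⟂ GC; with |GC| = 22.6 on the left of FG, C = G + 22.6·(-0.992, -0.127) = (19.7, 35.5). Then |QC| = |C − Q| = 40.7.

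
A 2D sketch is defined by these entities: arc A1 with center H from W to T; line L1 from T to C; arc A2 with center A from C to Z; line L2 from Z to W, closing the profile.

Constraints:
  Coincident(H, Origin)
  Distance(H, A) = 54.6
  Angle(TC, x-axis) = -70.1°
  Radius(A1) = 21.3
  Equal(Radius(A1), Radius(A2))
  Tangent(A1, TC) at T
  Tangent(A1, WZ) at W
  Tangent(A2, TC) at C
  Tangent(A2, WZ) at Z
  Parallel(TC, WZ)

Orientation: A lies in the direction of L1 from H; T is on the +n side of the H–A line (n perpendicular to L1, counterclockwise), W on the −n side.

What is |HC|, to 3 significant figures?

58.6

Tangency of A1 to both parallel lines with radius 21.3 puts T and W at H ± 21.3·n: T = (20.0, 7.25), W = (-20.0, -7.25). Equal radii place C and Z the same way about A: C = A + 21.3·n = (38.6, -44.1), Z = A − 21.3·n = (-1.44, -58.6). Then |HC| = |C − H| = 58.6.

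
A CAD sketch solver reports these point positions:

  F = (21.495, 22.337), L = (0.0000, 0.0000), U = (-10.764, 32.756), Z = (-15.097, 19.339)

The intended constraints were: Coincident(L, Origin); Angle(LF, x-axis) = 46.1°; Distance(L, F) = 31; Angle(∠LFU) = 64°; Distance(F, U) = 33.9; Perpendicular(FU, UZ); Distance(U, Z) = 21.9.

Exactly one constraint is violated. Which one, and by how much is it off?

Distance(U, Z) = 21.9 — off by 7.80.

L = (0.00, 0.00) ✓; LF at 46.10° ✓; |LF| = 31.00 ✓; ∠LFU = 64.00° ✓; |FU| = 33.90 ✓; ∠(FU, UZ) = 90.00° ✓; |UZ| = 14.10 ✗.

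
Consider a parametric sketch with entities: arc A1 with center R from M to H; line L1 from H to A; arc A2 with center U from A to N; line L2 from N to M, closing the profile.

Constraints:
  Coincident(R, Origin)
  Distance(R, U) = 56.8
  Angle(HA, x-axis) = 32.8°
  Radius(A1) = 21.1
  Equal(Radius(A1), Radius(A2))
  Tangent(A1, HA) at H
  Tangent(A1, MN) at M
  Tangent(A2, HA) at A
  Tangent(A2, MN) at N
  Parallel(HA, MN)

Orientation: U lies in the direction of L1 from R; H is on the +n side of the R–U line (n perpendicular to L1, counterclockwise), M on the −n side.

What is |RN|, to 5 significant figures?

60.592

Tangency of A1 to both parallel lines with radius 21.1 puts H and M at R ± 21.1·n: H = (-11.430, 17.736), M = (11.430, -17.736). Equal radii place A and N the same way about U: A = U + 21.1·n = (36.314, 48.505), N = U − 21.1·n = (59.174, 13.033). Then |RN| = |N − R| = 60.592.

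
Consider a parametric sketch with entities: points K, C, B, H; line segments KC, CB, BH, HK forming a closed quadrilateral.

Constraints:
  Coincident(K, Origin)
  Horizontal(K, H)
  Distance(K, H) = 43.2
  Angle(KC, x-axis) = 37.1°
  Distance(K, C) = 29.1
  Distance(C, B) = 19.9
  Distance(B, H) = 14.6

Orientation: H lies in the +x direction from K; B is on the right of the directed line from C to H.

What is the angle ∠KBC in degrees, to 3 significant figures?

70.9°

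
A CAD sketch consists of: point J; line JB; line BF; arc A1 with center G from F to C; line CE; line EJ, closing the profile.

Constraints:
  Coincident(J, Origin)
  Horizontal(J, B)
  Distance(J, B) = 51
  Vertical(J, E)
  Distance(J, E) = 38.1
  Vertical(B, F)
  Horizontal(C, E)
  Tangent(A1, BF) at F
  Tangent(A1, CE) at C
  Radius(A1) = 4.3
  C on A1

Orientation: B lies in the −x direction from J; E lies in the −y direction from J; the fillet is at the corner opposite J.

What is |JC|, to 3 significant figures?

60.3

The virtual corner opposite J is at (-51.0, -38.1). The tangent condition forces GF to be normal to BF and the tangent condition forces GC to be normal to CE, with radius 4.3, so the center G sits 4.3 in from both sides at G = (-46.7, -33.8). That places the tangent points at F = (-51.0, -33.8) on BF and C = (-46.7, -38.1) on CE. Then |JC| = |C − J| = 60.3.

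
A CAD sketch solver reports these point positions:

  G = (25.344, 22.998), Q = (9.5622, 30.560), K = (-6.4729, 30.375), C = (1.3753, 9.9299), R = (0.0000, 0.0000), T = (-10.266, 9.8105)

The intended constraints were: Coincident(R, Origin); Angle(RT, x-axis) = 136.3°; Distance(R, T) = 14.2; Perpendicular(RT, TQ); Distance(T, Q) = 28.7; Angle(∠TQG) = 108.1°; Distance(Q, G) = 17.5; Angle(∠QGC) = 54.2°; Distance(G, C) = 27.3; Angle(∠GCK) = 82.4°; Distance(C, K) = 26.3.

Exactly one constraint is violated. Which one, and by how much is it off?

Distance(C, K) = 26.3 — off by 4.40.

R = (0.00, 0.00) ✓; RT at 136.3° ✓; |RT| = 14.20 ✓; ∠(RT, TQ) = 90.00° ✓; |TQ| = 28.70 ✓; ∠TQG = 108.1° ✓; |QG| = 17.50 ✓; ∠QGC = 54.20° ✓; |GC| = 27.30 ✓; ∠GCK = 82.40° ✓; |CK| = 21.90 ✗.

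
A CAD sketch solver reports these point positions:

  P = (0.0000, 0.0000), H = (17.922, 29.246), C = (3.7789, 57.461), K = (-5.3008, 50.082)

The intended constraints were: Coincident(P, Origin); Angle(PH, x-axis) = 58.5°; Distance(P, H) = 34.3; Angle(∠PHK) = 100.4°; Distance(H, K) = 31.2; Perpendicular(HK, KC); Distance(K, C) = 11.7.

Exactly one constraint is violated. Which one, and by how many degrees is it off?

Perpendicular(HK, KC) — off by 9.00°.

P = (0.00, 0.00) ✓; PH at 58.50° ✓; |PH| = 34.30 ✓; ∠PHK = 100.4° ✓; |HK| = 31.20 ✓; ∠(HK, KC) = 99.00° ✗; |KC| = 11.70 ✓.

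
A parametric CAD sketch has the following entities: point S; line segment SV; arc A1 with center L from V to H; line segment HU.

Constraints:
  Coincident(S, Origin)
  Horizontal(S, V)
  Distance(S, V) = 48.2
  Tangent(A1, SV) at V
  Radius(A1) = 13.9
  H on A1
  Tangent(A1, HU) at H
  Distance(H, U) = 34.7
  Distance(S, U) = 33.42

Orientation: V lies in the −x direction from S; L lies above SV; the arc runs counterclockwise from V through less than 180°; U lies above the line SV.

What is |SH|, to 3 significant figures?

38.2

S is at the origin; SV is horizontal with |SV| = 48.2 and V on the −x side, so V = (-48.2, 0.00). The tangent condition forces LV to be normal to SV, so L = V + (0, 13.9) = (-48.2, 13.9). Since LH ⟂ HU (tangency), |LU| = √(13.9² + 34.7²) = 37.4 regardless of where H sits on A1. So U lies on both circle(S, 33.42) and circle(L, 37.4); the above-SV intersection is U = (-14.5, 30.1). H is the foot of the tangent from U: H = (-37.9, 4.51).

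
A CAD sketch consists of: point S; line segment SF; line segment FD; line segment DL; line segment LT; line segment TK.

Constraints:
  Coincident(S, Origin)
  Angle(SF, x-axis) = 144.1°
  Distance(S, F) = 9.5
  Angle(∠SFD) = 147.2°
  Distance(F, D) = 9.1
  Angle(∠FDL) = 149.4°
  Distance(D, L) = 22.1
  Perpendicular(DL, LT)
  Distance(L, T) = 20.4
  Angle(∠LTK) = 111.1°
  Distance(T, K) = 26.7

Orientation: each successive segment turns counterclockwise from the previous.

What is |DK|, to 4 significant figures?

30.14

S is at the origin; SF runs at 144.1° with length 9.5, so F = (-7.695, 5.571). ∠SFD = 147.2° gives FD at 176.9° from the x-axis; with |FD| = 9.1, D = (-16.78, 6.063). ∠FDL = 149.4° gives DL at -152.5° from the x-axis; with |DL| = 22.1, L = (-36.39, -4.142). DL ⟂ LT, so LT runs at -62.50°; with |LT| = 20.4, T = (-26.97, -22.24). ∠LTK = 111.1° gives TK at 6.400° from the x-axis; with |TK| = 26.7, K = (-0.4317, -19.26). Then |DK| = |K − D| = 30.14.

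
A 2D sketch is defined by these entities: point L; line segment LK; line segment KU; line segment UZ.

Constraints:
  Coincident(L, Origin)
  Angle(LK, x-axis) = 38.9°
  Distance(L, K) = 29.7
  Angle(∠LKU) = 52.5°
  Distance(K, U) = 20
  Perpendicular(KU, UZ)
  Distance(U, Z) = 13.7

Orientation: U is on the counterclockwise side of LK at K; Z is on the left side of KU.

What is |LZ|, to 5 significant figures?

10.048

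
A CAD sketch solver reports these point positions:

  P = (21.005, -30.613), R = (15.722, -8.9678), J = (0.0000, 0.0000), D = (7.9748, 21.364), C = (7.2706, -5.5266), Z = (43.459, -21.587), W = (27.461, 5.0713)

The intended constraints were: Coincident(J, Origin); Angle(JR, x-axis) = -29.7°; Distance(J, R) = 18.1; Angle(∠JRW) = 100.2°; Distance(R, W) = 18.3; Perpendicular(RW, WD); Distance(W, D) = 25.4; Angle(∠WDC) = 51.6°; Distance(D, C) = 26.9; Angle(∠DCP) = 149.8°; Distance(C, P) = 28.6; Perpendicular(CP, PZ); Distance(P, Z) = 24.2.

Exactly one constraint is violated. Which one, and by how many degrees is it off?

Perpendicular(CP, PZ) — off by 6.80°.

J = (0.00, 0.00) ✓; JR at -29.70° ✓; |JR| = 18.10 ✓; ∠JRW = 100.2° ✓; |RW| = 18.30 ✓; ∠(RW, WD) = 90.00° ✓; |WD| = 25.40 ✓; ∠WDC = 51.60° ✓; |DC| = 26.90 ✓; ∠DCP = 149.8° ✓; |CP| = 28.60 ✓; ∠(CP, PZ) = 83.20° ✗; |PZ| = 24.20 ✓.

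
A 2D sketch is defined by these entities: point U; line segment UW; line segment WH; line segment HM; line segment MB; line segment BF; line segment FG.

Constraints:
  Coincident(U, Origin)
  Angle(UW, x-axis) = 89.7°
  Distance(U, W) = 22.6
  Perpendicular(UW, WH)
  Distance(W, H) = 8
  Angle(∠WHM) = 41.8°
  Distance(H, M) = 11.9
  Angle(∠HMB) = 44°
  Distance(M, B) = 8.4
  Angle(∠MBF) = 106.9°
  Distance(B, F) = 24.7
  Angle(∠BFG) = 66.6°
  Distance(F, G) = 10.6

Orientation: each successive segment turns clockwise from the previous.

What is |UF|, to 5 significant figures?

37.138

U is at the origin; UW runs at 89.7° with length 22.6, so W = (0.11833, 22.600). UW ⟂ WH, so WH runs at -0.30000°; with |WH| = 8.0, H = (8.1182, 22.558). ∠WHM = 41.8° gives HM at -138.50° from the x-axis; with |HM| = 11.9, M = (-0.79435, 14.673). ∠HMB = 44.0° gives MB at 85.500° from the x-axis; with |MB| = 8.4, B = (-0.13529, 23.047). ∠MBF = 106.9° gives BF at 12.400° from the x-axis; with |BF| = 24.7, F = (23.989, 28.351). Then |UF| = |F − U| = 37.138.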